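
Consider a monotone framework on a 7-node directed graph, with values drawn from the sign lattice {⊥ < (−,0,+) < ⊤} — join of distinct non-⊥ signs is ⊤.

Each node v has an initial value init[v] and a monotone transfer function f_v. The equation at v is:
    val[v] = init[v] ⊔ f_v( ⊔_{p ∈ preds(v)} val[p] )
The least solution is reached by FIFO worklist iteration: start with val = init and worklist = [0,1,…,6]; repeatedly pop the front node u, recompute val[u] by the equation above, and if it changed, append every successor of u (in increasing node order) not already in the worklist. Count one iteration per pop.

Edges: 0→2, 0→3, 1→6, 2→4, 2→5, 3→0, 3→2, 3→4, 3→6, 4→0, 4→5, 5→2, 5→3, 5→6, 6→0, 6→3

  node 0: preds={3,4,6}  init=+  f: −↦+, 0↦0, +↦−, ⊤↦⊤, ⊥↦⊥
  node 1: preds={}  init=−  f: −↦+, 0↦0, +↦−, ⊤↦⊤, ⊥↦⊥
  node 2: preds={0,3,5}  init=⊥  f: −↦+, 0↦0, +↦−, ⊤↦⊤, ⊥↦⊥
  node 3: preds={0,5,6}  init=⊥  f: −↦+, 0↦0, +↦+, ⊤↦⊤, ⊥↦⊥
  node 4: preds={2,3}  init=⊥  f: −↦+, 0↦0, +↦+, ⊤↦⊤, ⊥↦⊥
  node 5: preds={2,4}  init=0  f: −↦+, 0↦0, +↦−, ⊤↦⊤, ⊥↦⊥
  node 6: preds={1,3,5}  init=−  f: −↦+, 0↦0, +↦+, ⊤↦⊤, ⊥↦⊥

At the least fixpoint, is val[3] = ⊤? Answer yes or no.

yes

Iteration log — 10 steps:
  step 1. node 0  ⊔preds=−  new=+  stable
  step 2. node 1  ⊔preds=⊥  new=−  stable
  step 3. node 2  ⊔preds=⊤  new=⊤  old=⊥  +wl: 
  step 4. node 3  ⊔preds=⊤  new=⊤  old=⊥  +wl: 0,2
  step 5. node 4  ⊔preds=⊤  new=⊤  old=⊥  +wl: 
  step 6. node 5  ⊔preds=⊤  new=⊤  old=0  +wl: 3
  step 7. node 6  ⊔preds=⊤  new=⊤  old=−  +wl: 
  step 8. node 0  ⊔preds=⊤  new=⊤  old=+  +wl: 
  step 9. node 2  ⊔preds=⊤  new=⊤  stable
  step 10. node 3  ⊔preds=⊤  new=⊤  stable

Least fixpoint reached:
  node 0: ⊤
  node 1: −
  node 2: ⊤
  node 3: ⊤
  node 4: ⊤
  node 5: ⊤
  node 6: ⊤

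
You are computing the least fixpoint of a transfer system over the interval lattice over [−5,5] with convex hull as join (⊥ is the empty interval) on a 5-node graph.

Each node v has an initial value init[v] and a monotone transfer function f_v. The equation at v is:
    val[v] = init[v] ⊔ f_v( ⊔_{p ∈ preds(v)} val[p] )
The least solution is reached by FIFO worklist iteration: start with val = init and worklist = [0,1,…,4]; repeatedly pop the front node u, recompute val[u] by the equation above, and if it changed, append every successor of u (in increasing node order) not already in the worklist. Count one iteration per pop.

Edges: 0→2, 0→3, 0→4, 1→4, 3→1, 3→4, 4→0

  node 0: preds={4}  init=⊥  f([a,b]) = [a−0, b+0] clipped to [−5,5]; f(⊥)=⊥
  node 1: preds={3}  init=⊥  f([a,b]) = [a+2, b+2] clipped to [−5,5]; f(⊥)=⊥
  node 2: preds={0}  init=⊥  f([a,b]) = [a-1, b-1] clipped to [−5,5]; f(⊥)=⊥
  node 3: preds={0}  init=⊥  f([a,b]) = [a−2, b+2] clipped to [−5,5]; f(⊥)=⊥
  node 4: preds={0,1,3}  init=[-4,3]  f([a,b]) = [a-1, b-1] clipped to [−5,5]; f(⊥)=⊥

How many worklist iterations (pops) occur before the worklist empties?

10

Iteration log — 10 steps:
  step 1. node 0  ⊔preds=[-4,3]  new=[-4,3]  old=⊥  +wl: 
  step 2. node 1  ⊔preds=⊥  new=⊥  stable
  step 3. node 2  ⊔preds=[-4,3]  new=[-5,2]  old=⊥  +wl: 
  step 4. node 3  ⊔preds=[-4,3]  new=[-5,5]  old=⊥  +wl: 1
  step 5. node 4  ⊔preds=[-5,5]  new=[-5,4]  old=[-4,3]  +wl: 0
  step 6. node 1  ⊔preds=[-5,5]  new=[-3,5]  old=⊥  +wl: 4
  step 7. node 0  ⊔preds=[-5,4]  new=[-5,4]  old=[-4,3]  +wl: 2,3
  step 8. node 4  ⊔preds=[-5,5]  new=[-5,4]  stable
  step 9. node 2  ⊔preds=[-5,4]  new=[-5,3]  old=[-5,2]  +wl: 
  step 10. node 3  ⊔preds=[-5,4]  new=[-5,5]  stable

Least fixpoint reached:
  node 0: [-5,4]
  node 1: [-3,5]
  node 2: [-5,3]
  node 3: [-5,5]
  node 4: [-5,4]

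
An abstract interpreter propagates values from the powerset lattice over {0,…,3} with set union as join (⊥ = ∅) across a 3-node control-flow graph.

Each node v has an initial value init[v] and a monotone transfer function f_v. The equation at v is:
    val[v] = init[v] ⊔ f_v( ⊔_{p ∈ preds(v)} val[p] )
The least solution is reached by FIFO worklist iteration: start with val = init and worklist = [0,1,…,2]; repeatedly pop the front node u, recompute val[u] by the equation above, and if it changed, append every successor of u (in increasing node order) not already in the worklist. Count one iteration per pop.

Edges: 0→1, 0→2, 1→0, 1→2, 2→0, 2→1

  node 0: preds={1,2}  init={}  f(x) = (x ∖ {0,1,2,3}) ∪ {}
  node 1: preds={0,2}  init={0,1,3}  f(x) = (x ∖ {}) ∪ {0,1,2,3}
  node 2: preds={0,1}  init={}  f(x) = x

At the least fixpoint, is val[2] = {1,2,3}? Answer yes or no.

no

Worklist (5 pops):
  #1 pop 0: in={0,1,3} → {} (no change)
  #2 pop 1: in={} → {0,1,2,3} (was {0,1,3}); enqueue [0]
  #3 pop 2: in={0,1,2,3} → {0,1,2,3} (was {}); enqueue [1]
  #4 pop 0: in={0,1,2,3} → {} (no change)
  #5 pop 1: in={0,1,2,3} → {0,1,2,3} (no change)

Fixpoint:
  val[0] = {}
  val[1] = {0,1,2,3}
  val[2] = {0,1,2,3}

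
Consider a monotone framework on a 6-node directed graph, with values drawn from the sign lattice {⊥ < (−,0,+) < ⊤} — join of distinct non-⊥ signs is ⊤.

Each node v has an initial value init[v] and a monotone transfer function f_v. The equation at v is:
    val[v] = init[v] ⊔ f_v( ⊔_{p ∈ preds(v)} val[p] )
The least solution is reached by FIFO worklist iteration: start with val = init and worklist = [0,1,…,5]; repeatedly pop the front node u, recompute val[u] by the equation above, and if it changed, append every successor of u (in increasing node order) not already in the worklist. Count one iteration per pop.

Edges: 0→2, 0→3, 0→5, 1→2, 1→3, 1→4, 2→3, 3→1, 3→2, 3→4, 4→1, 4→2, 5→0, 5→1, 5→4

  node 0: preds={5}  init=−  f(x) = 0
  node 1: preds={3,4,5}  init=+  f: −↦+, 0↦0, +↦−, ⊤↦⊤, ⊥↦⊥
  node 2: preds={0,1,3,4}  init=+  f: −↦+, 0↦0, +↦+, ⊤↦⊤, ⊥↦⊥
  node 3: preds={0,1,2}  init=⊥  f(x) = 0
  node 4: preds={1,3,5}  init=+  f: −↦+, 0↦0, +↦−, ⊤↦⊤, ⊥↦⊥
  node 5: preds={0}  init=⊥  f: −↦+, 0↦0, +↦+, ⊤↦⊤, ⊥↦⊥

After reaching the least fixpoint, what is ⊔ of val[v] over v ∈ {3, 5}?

⊤

Iteration log — 10 steps:
  step 1. node 0  ⊔preds=⊥  new=⊤  old=−  +wl: 
  step 2. node 1  ⊔preds=+  new=⊤  old=+  +wl: 
  step 3. node 2  ⊔preds=⊤  new=⊤  old=+  +wl: 
  step 4. node 3  ⊔preds=⊤  new=0  old=⊥  +wl: 1,2
  step 5. node 4  ⊔preds=⊤  new=⊤  old=+  +wl: 
  step 6. node 5  ⊔preds=⊤  new=⊤  old=⊥  +wl: 0,4
  step 7. node 1  ⊔preds=⊤  new=⊤  stable
  step 8. node 2  ⊔preds=⊤  new=⊤  stable
  step 9. node 0  ⊔preds=⊤  new=⊤  stable
  step 10. node 4  ⊔preds=⊤  new=⊤  stable

Least fixpoint reached:
  node 0: ⊤
  node 1: ⊤
  node 2: ⊤
  node 3: 0
  node 4: ⊤
  node 5: ⊤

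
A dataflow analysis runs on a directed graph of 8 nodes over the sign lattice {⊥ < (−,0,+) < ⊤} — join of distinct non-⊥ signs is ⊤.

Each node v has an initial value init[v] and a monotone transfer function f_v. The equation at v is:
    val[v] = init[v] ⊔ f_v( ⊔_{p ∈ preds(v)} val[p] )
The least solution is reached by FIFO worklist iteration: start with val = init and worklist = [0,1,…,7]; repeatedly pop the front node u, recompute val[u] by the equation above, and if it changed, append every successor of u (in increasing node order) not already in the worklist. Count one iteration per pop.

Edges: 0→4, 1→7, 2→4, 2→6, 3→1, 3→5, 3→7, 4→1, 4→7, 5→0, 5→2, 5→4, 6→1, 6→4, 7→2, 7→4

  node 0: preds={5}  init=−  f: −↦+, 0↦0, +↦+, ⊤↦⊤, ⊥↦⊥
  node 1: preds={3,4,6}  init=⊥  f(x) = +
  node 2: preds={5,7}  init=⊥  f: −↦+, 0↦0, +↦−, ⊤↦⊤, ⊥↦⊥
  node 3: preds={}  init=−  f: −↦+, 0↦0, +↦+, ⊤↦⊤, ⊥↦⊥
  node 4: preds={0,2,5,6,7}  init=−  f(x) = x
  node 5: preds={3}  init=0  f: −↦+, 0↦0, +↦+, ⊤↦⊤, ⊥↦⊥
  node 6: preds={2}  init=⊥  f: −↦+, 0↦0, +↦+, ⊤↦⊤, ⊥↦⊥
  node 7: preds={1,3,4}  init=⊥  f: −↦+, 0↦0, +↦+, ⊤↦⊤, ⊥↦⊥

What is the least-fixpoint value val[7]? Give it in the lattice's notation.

⊤

Trace (15 dequeues):
  [1] u=0 | in 0 | out ⊤ | prev − | push {}
  [2] u=1 | in − | out + | prev ⊥ | push {}
  [3] u=2 | in 0 | out 0 | prev ⊥ | push {}
  [4] u=3 | in ⊥ | out − | ==
  [5] u=4 | in ⊤ | out ⊤ | prev − | push {1}
  [6] u=5 | in − | out ⊤ | prev 0 | push {0,2,4}
  [7] u=6 | in 0 | out 0 | prev ⊥ | push {}
  [8] u=7 | in ⊤ | out ⊤ | prev ⊥ | push {}
  [9] u=1 | in ⊤ | out + | ==
  [10] u=0 | in ⊤ | out ⊤ | ==
  [11] u=2 | in ⊤ | out ⊤ | prev 0 | push {6}
  [12] u=4 | in ⊤ | out ⊤ | ==
  [13] u=6 | in ⊤ | out ⊤ | prev 0 | push {1,4}
  [14] u=1 | in ⊤ | out + | ==
  [15] u=4 | in ⊤ | out ⊤ | ==

Converged values:
  [0] ⊤
  [1] +
  [2] ⊤
  [3] −
  [4] ⊤
  [5] ⊤
  [6] ⊤
  [7] ⊤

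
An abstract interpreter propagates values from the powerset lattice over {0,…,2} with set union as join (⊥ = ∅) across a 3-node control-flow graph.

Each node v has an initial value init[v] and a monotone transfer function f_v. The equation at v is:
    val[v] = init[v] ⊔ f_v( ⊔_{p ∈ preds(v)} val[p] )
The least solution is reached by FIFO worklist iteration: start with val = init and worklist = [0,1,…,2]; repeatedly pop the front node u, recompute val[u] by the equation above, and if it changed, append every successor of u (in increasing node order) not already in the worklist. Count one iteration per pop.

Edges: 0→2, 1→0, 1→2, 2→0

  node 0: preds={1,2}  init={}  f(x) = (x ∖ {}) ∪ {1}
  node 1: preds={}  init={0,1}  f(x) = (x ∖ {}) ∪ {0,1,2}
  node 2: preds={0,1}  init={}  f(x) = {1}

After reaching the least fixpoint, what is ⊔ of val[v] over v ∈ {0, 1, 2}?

{0,1,2}

Worklist (5 pops):
  #1 pop 0: in={0,1} → {0,1} (was {}); enqueue []
  #2 pop 1: in={} → {0,1,2} (was {0,1}); enqueue [0]
  #3 pop 2: in={0,1,2} → {1} (was {}); enqueue []
  #4 pop 0: in={0,1,2} → {0,1,2} (was {0,1}); enqueue [2]
  #5 pop 2: in={0,1,2} → {1} (no change)

Fixpoint:
  val[0] = {0,1,2}
  val[1] = {0,1,2}
  val[2] = {1}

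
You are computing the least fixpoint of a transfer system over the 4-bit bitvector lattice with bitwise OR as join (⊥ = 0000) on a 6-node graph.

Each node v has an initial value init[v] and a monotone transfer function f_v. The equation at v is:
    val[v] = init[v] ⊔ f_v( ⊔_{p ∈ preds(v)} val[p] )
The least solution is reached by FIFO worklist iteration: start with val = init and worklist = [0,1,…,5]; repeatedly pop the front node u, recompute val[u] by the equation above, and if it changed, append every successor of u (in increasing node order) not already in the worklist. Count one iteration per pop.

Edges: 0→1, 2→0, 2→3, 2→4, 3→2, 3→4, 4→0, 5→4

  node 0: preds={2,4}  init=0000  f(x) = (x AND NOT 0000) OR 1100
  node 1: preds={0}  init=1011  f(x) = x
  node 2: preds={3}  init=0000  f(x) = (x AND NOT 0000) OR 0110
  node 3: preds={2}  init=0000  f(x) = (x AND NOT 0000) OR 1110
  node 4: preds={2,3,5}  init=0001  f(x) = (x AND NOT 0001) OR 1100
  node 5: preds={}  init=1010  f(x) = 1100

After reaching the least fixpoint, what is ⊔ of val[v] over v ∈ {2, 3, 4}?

1111

Trace (12 dequeues):
  [1] u=0 | in 0001 | out 1101 | prev 0000 | push {}
  [2] u=1 | in 1101 | out 1111 | prev 1011 | push {}
  [3] u=2 | in 0000 | out 0110 | prev 0000 | push {0}
  [4] u=3 | in 0110 | out 1110 | prev 0000 | push {2}
  [5] u=4 | in 1110 | out 1111 | prev 0001 | push {}
  [6] u=5 | in 0000 | out 1110 | prev 1010 | push {4}
  [7] u=0 | in 1111 | out 1111 | prev 1101 | push {1}
  [8] u=2 | in 1110 | out 1110 | prev 0110 | push {0,3}
  [9] u=4 | in 1110 | out 1111 | ==
  [10] u=1 | in 1111 | out 1111 | ==
  [11] u=0 | in 1111 | out 1111 | ==
  [12] u=3 | in 1110 | out 1110 | ==

Converged values:
  [0] 1111
  [1] 1111
  [2] 1110
  [3] 1110
  [4] 1111
  [5] 1110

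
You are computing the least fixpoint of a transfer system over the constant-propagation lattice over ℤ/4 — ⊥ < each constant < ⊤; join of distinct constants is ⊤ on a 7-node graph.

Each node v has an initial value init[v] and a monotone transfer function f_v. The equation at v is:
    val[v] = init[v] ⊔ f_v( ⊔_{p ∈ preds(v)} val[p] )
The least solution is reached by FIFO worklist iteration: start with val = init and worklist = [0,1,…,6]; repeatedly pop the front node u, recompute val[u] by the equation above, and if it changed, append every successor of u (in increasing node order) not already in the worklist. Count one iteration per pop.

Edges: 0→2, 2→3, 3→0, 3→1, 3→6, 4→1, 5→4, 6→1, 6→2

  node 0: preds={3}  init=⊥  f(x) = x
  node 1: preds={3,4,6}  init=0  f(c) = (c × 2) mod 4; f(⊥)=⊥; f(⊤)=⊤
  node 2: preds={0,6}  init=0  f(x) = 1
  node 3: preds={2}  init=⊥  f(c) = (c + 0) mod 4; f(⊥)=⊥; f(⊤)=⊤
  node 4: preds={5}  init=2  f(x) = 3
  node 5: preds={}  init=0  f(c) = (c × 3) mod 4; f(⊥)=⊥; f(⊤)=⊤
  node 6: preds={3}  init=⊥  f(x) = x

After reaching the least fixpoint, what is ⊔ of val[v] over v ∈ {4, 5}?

Iteration log — 10 steps:
  step 1. node 0  ⊔preds=⊥  new=⊥  stable
  step 2. node 1  ⊔preds=2  new=0  stable
  step 3. node 2  ⊔preds=⊥  new=⊤  old=0  +wl: 
  step 4. node 3  ⊔preds=⊤  new=⊤  old=⊥  +wl: 0,1
  step 5. node 4  ⊔preds=0  new=⊤  old=2  +wl: 
  step 6. node 5  ⊔preds=⊥  new=0  stable
  step 7. node 6  ⊔preds=⊤  new=⊤  old=⊥  +wl: 2
  step 8. node 0  ⊔preds=⊤  new=⊤  old=⊥  +wl: 
  step 9. node 1  ⊔preds=⊤  new=⊤  old=0  +wl: 
  step 10. node 2  ⊔preds=⊤  new=⊤  stable

Least fixpoint reached:
  node 0: ⊤
  node 1: ⊤
  node 2: ⊤
  node 3: ⊤
  node 4: ⊤
  node 5: 0
  node 6: ⊤

⊤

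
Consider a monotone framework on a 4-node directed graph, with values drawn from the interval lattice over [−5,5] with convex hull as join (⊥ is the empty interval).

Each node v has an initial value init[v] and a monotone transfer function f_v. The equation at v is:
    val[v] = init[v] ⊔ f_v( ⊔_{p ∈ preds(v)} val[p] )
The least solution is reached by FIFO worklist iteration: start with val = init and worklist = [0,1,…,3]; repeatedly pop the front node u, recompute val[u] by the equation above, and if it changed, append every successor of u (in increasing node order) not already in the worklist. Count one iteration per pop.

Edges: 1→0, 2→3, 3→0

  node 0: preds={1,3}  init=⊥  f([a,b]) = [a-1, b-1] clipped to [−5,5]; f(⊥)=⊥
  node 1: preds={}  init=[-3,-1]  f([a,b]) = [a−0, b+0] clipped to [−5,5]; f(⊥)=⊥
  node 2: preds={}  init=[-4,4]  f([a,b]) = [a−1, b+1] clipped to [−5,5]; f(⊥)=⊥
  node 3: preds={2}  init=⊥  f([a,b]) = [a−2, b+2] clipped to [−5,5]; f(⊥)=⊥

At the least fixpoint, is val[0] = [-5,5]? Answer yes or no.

Trace (5 dequeues):
  [1] u=0 | in [-3,-1] | out [-4,-2] | prev ⊥ | push {}
  [2] u=1 | in ⊥ | out [-3,-1] | ==
  [3] u=2 | in ⊥ | out [-4,4] | ==
  [4] u=3 | in [-4,4] | out [-5,5] | prev ⊥ | push {0}
  [5] u=0 | in [-5,5] | out [-5,4] | prev [-4,-2] | push {}

Converged values:
  [0] [-5,4]
  [1] [-3,-1]
  [2] [-4,4]
  [3] [-5,5]

no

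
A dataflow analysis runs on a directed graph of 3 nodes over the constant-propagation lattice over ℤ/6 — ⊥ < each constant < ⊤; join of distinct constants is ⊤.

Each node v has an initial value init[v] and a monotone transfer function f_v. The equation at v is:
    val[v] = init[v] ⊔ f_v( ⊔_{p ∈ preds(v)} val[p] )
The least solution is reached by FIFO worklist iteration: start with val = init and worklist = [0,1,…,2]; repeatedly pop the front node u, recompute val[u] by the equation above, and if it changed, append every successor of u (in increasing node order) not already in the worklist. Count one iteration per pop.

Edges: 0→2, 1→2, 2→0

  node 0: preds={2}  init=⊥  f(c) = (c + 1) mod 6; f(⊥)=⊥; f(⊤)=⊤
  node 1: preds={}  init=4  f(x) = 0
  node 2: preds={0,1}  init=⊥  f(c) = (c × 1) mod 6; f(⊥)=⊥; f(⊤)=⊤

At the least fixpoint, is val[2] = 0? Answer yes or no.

Iteration log — 5 steps:
  step 1. node 0  ⊔preds=⊥  new=⊥  stable
  step 2. node 1  ⊔preds=⊥  new=⊤  old=4  +wl: 
  step 3. node 2  ⊔preds=⊤  new=⊤  old=⊥  +wl: 0
  step 4. node 0  ⊔preds=⊤  new=⊤  old=⊥  +wl: 2
  step 5. node 2  ⊔preds=⊤  new=⊤  stable

Least fixpoint reached:
  node 0: ⊤
  node 1: ⊤
  node 2: ⊤

no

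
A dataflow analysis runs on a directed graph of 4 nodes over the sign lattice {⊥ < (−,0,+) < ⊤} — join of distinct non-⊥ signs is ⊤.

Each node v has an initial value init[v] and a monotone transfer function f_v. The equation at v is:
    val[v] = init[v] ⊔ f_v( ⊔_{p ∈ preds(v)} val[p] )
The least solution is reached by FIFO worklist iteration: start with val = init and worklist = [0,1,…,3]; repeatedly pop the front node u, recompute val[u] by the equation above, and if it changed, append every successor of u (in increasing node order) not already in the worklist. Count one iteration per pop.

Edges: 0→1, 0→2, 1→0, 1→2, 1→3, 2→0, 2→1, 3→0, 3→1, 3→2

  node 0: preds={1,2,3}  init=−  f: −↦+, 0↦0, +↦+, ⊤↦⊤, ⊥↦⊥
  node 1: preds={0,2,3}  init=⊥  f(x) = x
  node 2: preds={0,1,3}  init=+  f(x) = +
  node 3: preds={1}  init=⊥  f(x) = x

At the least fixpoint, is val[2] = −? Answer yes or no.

no

Trace (7 dequeues):
  [1] u=0 | in + | out ⊤ | prev − | push {}
  [2] u=1 | in ⊤ | out ⊤ | prev ⊥ | push {0}
  [3] u=2 | in ⊤ | out + | ==
  [4] u=3 | in ⊤ | out ⊤ | prev ⊥ | push {1,2}
  [5] u=0 | in ⊤ | out ⊤ | ==
  [6] u=1 | in ⊤ | out ⊤ | ==
  [7] u=2 | in ⊤ | out + | ==

Converged values:
  [0] ⊤
  [1] ⊤
  [2] +
  [3] ⊤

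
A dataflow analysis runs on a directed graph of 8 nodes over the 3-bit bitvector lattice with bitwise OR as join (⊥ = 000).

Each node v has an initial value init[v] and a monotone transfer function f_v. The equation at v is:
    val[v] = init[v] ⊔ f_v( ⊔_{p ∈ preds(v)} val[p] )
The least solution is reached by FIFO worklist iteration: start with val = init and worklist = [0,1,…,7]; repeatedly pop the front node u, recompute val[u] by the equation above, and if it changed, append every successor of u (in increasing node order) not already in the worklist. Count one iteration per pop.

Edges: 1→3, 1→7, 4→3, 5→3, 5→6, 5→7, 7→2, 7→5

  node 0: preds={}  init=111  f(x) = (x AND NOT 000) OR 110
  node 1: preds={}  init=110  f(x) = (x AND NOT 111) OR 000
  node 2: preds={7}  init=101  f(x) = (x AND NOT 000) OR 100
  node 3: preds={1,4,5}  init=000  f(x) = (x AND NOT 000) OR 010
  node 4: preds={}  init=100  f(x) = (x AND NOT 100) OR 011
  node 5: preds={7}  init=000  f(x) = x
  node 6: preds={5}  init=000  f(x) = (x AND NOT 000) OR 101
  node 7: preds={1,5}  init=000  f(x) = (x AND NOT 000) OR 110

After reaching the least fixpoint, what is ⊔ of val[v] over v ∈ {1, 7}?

Trace (14 dequeues):
  [1] u=0 | in 000 | out 111 | ==
  [2] u=1 | in 000 | out 110 | ==
  [3] u=2 | in 000 | out 101 | ==
  [4] u=3 | in 110 | out 110 | prev 000 | push {}
  [5] u=4 | in 000 | out 111 | prev 100 | push {3}
  [6] u=5 | in 000 | out 000 | ==
  [7] u=6 | in 000 | out 101 | prev 000 | push {}
  [8] u=7 | in 110 | out 110 | prev 000 | push {2,5}
  [9] u=3 | in 111 | out 111 | prev 110 | push {}
  [10] u=2 | in 110 | out 111 | prev 101 | push {}
  [11] u=5 | in 110 | out 110 | prev 000 | push {3,6,7}
  [12] u=3 | in 111 | out 111 | ==
  [13] u=6 | in 110 | out 111 | prev 101 | push {}
  [14] u=7 | in 110 | out 110 | ==

Converged values:
  [0] 111
  [1] 110
  [2] 111
  [3] 111
  [4] 111
  [5] 110
  [6] 111
  [7] 110

110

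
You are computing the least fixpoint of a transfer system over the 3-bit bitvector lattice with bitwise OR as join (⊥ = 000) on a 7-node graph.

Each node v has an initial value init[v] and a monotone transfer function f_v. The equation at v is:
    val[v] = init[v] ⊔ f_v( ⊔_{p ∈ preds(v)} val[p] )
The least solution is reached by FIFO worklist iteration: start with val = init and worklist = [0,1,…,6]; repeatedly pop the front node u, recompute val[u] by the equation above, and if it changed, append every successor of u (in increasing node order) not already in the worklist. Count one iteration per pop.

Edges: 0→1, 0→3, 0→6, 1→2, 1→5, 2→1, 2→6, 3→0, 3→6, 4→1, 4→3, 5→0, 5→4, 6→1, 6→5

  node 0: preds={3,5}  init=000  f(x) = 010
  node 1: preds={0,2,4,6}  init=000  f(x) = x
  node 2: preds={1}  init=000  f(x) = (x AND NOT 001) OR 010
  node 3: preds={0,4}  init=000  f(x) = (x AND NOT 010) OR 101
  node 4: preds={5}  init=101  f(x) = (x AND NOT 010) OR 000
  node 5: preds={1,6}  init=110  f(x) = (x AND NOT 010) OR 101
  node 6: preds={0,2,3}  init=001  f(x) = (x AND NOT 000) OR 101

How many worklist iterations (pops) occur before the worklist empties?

Worklist (11 pops):
  #1 pop 0: in=110 → 010 (was 000); enqueue []
  #2 pop 1: in=111 → 111 (was 000); enqueue []
  #3 pop 2: in=111 → 110 (was 000); enqueue [1]
  #4 pop 3: in=111 → 101 (was 000); enqueue [0]
  #5 pop 4: in=110 → 101 (no change)
  #6 pop 5: in=111 → 111 (was 110); enqueue [4]
  #7 pop 6: in=111 → 111 (was 001); enqueue [5]
  #8 pop 1: in=111 → 111 (no change)
  #9 pop 0: in=111 → 010 (no change)
  #10 pop 4: in=111 → 101 (no change)
  #11 pop 5: in=111 → 111 (no change)

Fixpoint:
  val[0] = 010
  val[1] = 111
  val[2] = 110
  val[3] = 101
  val[4] = 101
  val[5] = 111
  val[6] = 111

11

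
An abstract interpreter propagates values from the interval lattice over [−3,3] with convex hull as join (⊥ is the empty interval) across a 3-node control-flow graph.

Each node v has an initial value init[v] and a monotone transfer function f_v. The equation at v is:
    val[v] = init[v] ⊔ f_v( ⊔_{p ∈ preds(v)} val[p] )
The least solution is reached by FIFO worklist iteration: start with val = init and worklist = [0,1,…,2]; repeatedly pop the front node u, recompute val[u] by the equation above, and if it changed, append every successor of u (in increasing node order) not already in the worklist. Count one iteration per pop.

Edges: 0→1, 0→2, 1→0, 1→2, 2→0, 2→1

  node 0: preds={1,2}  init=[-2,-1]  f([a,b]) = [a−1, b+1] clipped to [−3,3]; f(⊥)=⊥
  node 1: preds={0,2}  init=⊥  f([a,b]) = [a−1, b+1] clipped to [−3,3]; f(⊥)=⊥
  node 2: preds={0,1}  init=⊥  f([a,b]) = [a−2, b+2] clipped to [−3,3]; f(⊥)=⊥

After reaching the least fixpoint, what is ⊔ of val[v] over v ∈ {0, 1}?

[-3,3]

Worklist (8 pops):
  #1 pop 0: in=⊥ → [-2,-1] (no change)
  #2 pop 1: in=[-2,-1] → [-3,0] (was ⊥); enqueue [0]
  #3 pop 2: in=[-3,0] → [-3,2] (was ⊥); enqueue [1]
  #4 pop 0: in=[-3,2] → [-3,3] (was [-2,-1]); enqueue [2]
  #5 pop 1: in=[-3,3] → [-3,3] (was [-3,0]); enqueue [0]
  #6 pop 2: in=[-3,3] → [-3,3] (was [-3,2]); enqueue [1]
  #7 pop 0: in=[-3,3] → [-3,3] (no change)
  #8 pop 1: in=[-3,3] → [-3,3] (no change)

Fixpoint:
  val[0] = [-3,3]
  val[1] = [-3,3]
  val[2] = [-3,3]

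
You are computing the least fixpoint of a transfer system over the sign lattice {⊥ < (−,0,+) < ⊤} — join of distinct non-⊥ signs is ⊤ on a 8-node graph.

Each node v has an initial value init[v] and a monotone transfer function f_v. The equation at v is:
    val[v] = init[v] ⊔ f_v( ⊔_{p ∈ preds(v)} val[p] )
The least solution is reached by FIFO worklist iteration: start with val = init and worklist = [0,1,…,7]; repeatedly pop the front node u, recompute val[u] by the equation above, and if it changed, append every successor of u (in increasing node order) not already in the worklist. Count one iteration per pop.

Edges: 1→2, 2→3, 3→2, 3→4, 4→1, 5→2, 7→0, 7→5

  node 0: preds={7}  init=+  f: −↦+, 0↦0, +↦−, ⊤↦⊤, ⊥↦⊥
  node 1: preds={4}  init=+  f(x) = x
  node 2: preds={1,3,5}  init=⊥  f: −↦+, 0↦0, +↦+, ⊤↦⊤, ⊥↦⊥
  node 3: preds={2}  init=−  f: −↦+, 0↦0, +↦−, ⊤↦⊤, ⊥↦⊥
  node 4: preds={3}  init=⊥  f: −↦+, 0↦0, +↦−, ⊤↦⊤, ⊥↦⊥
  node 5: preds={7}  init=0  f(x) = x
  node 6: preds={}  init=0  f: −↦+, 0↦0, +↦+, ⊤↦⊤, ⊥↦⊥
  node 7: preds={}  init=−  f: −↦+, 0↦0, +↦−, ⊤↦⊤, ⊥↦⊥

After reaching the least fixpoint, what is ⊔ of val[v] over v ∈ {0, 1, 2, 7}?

Worklist (11 pops):
  #1 pop 0: in=− → + (no change)
  #2 pop 1: in=⊥ → + (no change)
  #3 pop 2: in=⊤ → ⊤ (was ⊥); enqueue []
  #4 pop 3: in=⊤ → ⊤ (was −); enqueue [2]
  #5 pop 4: in=⊤ → ⊤ (was ⊥); enqueue [1]
  #6 pop 5: in=− → ⊤ (was 0); enqueue []
  #7 pop 6: in=⊥ → 0 (no change)
  #8 pop 7: in=⊥ → − (no change)
  #9 pop 2: in=⊤ → ⊤ (no change)
  #10 pop 1: in=⊤ → ⊤ (was +); enqueue [2]
  #11 pop 2: in=⊤ → ⊤ (no change)

Fixpoint:
  val[0] = +
  val[1] = ⊤
  val[2] = ⊤
  val[3] = ⊤
  val[4] = ⊤
  val[5] = ⊤
  val[6] = 0
  val[7] = −

⊤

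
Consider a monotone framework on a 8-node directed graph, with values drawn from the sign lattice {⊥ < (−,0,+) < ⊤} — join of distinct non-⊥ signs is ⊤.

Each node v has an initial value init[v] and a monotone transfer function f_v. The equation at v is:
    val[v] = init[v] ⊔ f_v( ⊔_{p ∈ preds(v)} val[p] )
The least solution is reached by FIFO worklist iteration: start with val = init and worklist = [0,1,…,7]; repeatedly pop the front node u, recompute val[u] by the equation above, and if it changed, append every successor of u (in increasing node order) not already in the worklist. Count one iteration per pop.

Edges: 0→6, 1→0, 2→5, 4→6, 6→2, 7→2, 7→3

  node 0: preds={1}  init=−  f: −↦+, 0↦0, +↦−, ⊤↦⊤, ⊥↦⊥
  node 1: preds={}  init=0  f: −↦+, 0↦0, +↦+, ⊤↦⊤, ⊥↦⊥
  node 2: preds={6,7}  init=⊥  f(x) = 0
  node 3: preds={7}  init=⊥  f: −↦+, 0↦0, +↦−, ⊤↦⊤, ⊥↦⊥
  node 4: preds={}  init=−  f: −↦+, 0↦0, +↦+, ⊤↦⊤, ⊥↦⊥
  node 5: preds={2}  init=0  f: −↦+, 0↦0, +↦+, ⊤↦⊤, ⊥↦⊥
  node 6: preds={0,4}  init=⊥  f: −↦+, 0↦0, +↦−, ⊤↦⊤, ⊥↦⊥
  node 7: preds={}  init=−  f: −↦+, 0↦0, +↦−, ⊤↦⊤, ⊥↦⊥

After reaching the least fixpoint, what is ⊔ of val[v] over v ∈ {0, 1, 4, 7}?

⊤

Trace (9 dequeues):
  [1] u=0 | in 0 | out ⊤ | prev − | push {}
  [2] u=1 | in ⊥ | out 0 | ==
  [3] u=2 | in − | out 0 | prev ⊥ | push {}
  [4] u=3 | in − | out + | prev ⊥ | push {}
  [5] u=4 | in ⊥ | out − | ==
  [6] u=5 | in 0 | out 0 | ==
  [7] u=6 | in ⊤ | out ⊤ | prev ⊥ | push {2}
  [8] u=7 | in ⊥ | out − | ==
  [9] u=2 | in ⊤ | out 0 | ==

Converged values:
  [0] ⊤
  [1] 0
  [2] 0
  [3] +
  [4] −
  [5] 0
  [6] ⊤
  [7] −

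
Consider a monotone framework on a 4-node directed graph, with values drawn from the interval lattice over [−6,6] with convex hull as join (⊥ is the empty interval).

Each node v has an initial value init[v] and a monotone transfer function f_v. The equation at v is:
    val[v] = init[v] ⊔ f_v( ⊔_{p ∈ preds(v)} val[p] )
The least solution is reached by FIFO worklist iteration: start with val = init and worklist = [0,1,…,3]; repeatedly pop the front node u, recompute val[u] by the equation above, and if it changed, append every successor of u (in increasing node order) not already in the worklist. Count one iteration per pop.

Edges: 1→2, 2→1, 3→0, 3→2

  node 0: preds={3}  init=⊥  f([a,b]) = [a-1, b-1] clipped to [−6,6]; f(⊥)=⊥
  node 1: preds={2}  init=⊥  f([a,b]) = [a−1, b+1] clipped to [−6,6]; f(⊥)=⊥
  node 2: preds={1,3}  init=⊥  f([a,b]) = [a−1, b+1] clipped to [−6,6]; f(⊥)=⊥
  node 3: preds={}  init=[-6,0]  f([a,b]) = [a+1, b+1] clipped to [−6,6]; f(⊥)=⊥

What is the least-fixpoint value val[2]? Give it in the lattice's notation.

Worklist (11 pops):
  #1 pop 0: in=[-6,0] → [-6,-1] (was ⊥); enqueue []
  #2 pop 1: in=⊥ → ⊥ (no change)
  #3 pop 2: in=[-6,0] → [-6,1] (was ⊥); enqueue [1]
  #4 pop 3: in=⊥ → [-6,0] (no change)
  #5 pop 1: in=[-6,1] → [-6,2] (was ⊥); enqueue [2]
  #6 pop 2: in=[-6,2] → [-6,3] (was [-6,1]); enqueue [1]
  #7 pop 1: in=[-6,3] → [-6,4] (was [-6,2]); enqueue [2]
  #8 pop 2: in=[-6,4] → [-6,5] (was [-6,3]); enqueue [1]
  #9 pop 1: in=[-6,5] → [-6,6] (was [-6,4]); enqueue [2]
  #10 pop 2: in=[-6,6] → [-6,6] (was [-6,5]); enqueue [1]
  #11 pop 1: in=[-6,6] → [-6,6] (no change)

Fixpoint:
  val[0] = [-6,-1]
  val[1] = [-6,6]
  val[2] = [-6,6]
  val[3] = [-6,0]

[-6,6]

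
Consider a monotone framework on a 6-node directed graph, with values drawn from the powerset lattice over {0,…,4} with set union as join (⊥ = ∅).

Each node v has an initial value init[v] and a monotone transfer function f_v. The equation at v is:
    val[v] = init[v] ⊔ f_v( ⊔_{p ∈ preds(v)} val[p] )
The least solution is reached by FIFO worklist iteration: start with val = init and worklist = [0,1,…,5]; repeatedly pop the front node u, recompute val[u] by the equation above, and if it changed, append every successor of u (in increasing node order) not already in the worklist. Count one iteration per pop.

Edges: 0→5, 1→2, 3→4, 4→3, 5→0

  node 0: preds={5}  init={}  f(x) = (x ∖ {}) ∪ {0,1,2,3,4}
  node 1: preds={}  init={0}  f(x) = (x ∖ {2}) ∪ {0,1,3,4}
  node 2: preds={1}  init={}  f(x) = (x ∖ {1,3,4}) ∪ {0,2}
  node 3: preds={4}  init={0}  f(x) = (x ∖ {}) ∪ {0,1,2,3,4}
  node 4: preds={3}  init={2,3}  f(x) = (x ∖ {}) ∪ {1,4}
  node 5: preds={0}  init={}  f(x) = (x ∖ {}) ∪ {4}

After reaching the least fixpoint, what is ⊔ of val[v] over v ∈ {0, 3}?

Iteration log — 8 steps:
  step 1. node 0  ⊔preds={}  new={0,1,2,3,4}  old={}  +wl: 
  step 2. node 1  ⊔preds={}  new={0,1,3,4}  old={0}  +wl: 
  step 3. node 2  ⊔preds={0,1,3,4}  new={0,2}  old={}  +wl: 
  step 4. node 3  ⊔preds={2,3}  new={0,1,2,3,4}  old={0}  +wl: 
  step 5. node 4  ⊔preds={0,1,2,3,4}  new={0,1,2,3,4}  old={2,3}  +wl: 3
  step 6. node 5  ⊔preds={0,1,2,3,4}  new={0,1,2,3,4}  old={}  +wl: 0
  step 7. node 3  ⊔preds={0,1,2,3,4}  new={0,1,2,3,4}  stable
  step 8. node 0  ⊔preds={0,1,2,3,4}  new={0,1,2,3,4}  stable

Least fixpoint reached:
  node 0: {0,1,2,3,4}
  node 1: {0,1,3,4}
  node 2: {0,2}
  node 3: {0,1,2,3,4}
  node 4: {0,1,2,3,4}
  node 5: {0,1,2,3,4}

{0,1,2,3,4}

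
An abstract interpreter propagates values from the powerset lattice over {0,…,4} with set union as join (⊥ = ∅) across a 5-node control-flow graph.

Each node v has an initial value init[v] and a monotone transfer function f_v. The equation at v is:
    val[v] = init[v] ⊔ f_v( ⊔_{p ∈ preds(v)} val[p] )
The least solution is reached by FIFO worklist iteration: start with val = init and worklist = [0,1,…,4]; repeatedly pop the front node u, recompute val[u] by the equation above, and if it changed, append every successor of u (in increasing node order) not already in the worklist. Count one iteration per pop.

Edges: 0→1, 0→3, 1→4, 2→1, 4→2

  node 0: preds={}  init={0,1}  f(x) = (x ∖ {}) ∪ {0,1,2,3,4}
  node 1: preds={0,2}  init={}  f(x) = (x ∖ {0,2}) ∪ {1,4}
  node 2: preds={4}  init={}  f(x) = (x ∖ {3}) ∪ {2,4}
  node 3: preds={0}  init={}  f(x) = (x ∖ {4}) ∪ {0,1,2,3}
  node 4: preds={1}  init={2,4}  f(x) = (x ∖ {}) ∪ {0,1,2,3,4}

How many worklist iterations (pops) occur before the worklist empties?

8

Trace (8 dequeues):
  [1] u=0 | in {} | out {0,1,2,3,4} | prev {0,1} | push {}
  [2] u=1 | in {0,1,2,3,4} | out {1,3,4} | prev {} | push {}
  [3] u=2 | in {2,4} | out {2,4} | prev {} | push {1}
  [4] u=3 | in {0,1,2,3,4} | out {0,1,2,3} | prev {} | push {}
  [5] u=4 | in {1,3,4} | out {0,1,2,3,4} | prev {2,4} | push {2}
  [6] u=1 | in {0,1,2,3,4} | out {1,3,4} | ==
  [7] u=2 | in {0,1,2,3,4} | out {0,1,2,4} | prev {2,4} | push {1}
  [8] u=1 | in {0,1,2,3,4} | out {1,3,4} | ==

Converged values:
  [0] {0,1,2,3,4}
  [1] {1,3,4}
  [2] {0,1,2,4}
  [3] {0,1,2,3}
  [4] {0,1,2,3,4}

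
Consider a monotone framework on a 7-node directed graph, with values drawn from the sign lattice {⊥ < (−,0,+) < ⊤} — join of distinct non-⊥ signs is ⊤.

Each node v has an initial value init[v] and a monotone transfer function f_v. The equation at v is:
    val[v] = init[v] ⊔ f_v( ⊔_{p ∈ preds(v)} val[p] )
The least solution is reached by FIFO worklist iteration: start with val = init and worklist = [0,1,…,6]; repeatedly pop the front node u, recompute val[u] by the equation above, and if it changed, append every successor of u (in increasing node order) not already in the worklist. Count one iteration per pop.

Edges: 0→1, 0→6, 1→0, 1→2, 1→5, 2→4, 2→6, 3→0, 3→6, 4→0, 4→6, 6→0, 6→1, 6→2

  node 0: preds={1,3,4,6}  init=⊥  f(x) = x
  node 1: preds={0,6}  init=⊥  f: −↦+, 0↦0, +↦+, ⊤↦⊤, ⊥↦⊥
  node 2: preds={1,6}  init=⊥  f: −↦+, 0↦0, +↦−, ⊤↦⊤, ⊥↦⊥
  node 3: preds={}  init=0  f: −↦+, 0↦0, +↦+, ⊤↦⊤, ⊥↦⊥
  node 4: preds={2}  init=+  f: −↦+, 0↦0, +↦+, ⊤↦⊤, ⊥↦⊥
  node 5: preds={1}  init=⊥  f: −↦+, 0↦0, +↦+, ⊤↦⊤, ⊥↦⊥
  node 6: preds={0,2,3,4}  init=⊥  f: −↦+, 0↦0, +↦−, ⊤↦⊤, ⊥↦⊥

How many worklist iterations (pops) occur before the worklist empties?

Iteration log — 10 steps:
  step 1. node 0  ⊔preds=⊤  new=⊤  old=⊥  +wl: 
  step 2. node 1  ⊔preds=⊤  new=⊤  old=⊥  +wl: 0
  step 3. node 2  ⊔preds=⊤  new=⊤  old=⊥  +wl: 
  step 4. node 3  ⊔preds=⊥  new=0  stable
  step 5. node 4  ⊔preds=⊤  new=⊤  old=+  +wl: 
  step 6. node 5  ⊔preds=⊤  new=⊤  old=⊥  +wl: 
  step 7. node 6  ⊔preds=⊤  new=⊤  old=⊥  +wl: 1,2
  step 8. node 0  ⊔preds=⊤  new=⊤  stable
  step 9. node 1  ⊔preds=⊤  new=⊤  stable
  step 10. node 2  ⊔preds=⊤  new=⊤  stable

Least fixpoint reached:
  node 0: ⊤
  node 1: ⊤
  node 2: ⊤
  node 3: 0
  node 4: ⊤
  node 5: ⊤
  node 6: ⊤

10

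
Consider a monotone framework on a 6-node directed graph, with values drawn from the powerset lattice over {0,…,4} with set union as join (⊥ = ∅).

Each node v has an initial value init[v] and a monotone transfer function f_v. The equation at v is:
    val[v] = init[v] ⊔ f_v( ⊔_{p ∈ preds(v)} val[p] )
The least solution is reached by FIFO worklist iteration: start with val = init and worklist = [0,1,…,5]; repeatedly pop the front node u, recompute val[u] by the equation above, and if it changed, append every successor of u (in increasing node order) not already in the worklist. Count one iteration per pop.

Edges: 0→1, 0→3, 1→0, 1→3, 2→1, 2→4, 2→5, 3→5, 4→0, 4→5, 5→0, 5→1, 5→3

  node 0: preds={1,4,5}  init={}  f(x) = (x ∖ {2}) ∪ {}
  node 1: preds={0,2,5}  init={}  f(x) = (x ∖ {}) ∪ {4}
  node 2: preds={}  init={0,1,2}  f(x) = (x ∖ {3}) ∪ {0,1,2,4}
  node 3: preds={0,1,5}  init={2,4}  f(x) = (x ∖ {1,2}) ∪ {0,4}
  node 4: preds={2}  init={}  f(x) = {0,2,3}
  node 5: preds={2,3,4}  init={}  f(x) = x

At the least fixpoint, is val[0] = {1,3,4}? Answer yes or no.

Trace (11 dequeues):
  [1] u=0 | in {} | out {} | ==
  [2] u=1 | in {0,1,2} | out {0,1,2,4} | prev {} | push {0}
  [3] u=2 | in {} | out {0,1,2,4} | prev {0,1,2} | push {1}
  [4] u=3 | in {0,1,2,4} | out {0,2,4} | prev {2,4} | push {}
  [5] u=4 | in {0,1,2,4} | out {0,2,3} | prev {} | push {}
  [6] u=5 | in {0,1,2,3,4} | out {0,1,2,3,4} | prev {} | push {3}
  [7] u=0 | in {0,1,2,3,4} | out {0,1,3,4} | prev {} | push {}
  [8] u=1 | in {0,1,2,3,4} | out {0,1,2,3,4} | prev {0,1,2,4} | push {0}
  [9] u=3 | in {0,1,2,3,4} | out {0,2,3,4} | prev {0,2,4} | push {5}
  [10] u=0 | in {0,1,2,3,4} | out {0,1,3,4} | ==
  [11] u=5 | in {0,1,2,3,4} | out {0,1,2,3,4} | ==

Converged values:
  [0] {0,1,3,4}
  [1] {0,1,2,3,4}
  [2] {0,1,2,4}
  [3] {0,2,3,4}
  [4] {0,2,3}
  [5] {0,1,2,3,4}

no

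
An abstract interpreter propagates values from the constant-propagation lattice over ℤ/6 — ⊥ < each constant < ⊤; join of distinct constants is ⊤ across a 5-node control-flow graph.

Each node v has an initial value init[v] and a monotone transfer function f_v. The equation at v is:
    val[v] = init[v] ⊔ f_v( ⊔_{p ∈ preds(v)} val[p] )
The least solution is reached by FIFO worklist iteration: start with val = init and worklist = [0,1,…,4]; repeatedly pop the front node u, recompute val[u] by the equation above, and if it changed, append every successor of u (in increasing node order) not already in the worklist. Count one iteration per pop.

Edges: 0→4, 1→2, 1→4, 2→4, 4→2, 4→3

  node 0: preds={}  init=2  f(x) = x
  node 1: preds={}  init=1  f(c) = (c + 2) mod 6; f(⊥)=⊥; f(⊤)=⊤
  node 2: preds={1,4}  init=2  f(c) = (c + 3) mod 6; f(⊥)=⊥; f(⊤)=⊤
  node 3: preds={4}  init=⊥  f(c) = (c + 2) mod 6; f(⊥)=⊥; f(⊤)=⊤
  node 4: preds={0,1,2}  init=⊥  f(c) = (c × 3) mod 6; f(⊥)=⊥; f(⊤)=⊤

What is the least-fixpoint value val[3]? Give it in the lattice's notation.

⊤

Iteration log — 7 steps:
  step 1. node 0  ⊔preds=⊥  new=2  stable
  step 2. node 1  ⊔preds=⊥  new=1  stable
  step 3. node 2  ⊔preds=1  new=⊤  old=2  +wl: 
  step 4. node 3  ⊔preds=⊥  new=⊥  stable
  step 5. node 4  ⊔preds=⊤  new=⊤  old=⊥  +wl: 2,3
  step 6. node 2  ⊔preds=⊤  new=⊤  stable
  step 7. node 3  ⊔preds=⊤  new=⊤  old=⊥  +wl: 

Least fixpoint reached:
  node 0: 2
  node 1: 1
  node 2: ⊤
  node 3: ⊤
  node 4: ⊤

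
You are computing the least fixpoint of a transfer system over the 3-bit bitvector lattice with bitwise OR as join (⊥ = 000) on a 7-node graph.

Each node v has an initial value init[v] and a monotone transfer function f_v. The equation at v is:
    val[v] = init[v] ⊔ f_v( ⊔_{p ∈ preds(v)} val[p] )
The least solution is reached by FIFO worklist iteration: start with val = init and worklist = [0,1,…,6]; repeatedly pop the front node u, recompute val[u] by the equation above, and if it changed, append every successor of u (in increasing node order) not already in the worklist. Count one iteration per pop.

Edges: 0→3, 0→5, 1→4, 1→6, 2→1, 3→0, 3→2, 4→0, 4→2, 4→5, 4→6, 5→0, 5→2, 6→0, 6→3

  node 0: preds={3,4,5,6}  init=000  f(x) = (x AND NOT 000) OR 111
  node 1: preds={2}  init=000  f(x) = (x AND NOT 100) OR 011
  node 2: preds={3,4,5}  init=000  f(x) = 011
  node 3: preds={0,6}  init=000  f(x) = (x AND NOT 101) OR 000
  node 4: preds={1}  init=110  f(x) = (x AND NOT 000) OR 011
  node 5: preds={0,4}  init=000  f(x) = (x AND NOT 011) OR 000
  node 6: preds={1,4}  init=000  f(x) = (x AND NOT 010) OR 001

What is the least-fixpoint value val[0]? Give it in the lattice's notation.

111

Worklist (11 pops):
  #1 pop 0: in=110 → 111 (was 000); enqueue []
  #2 pop 1: in=000 → 011 (was 000); enqueue []
  #3 pop 2: in=110 → 011 (was 000); enqueue [1]
  #4 pop 3: in=111 → 010 (was 000); enqueue [0,2]
  #5 pop 4: in=011 → 111 (was 110); enqueue []
  #6 pop 5: in=111 → 100 (was 000); enqueue []
  #7 pop 6: in=111 → 101 (was 000); enqueue [3]
  #8 pop 1: in=011 → 011 (no change)
  #9 pop 0: in=111 → 111 (no change)
  #10 pop 2: in=111 → 011 (no change)
  #11 pop 3: in=111 → 010 (no change)

Fixpoint:
  val[0] = 111
  val[1] = 011
  val[2] = 011
  val[3] = 010
  val[4] = 111
  val[5] = 100
  val[6] = 101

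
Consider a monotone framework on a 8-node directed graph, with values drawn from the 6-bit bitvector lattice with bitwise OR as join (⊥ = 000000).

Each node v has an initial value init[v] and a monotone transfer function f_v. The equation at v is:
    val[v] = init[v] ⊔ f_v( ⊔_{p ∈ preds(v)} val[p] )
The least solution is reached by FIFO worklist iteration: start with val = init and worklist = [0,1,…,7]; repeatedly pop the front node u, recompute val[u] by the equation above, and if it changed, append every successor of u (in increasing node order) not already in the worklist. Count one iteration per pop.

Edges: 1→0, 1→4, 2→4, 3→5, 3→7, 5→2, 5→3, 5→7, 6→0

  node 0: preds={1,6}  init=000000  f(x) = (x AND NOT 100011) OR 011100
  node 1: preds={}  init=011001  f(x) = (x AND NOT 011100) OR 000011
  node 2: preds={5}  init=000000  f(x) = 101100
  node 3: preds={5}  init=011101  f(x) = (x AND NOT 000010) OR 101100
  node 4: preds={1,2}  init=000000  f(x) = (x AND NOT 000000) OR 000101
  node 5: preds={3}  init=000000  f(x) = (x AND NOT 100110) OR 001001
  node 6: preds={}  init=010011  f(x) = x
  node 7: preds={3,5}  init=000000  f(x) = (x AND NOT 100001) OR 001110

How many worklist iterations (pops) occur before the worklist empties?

11

Iteration log — 11 steps:
  step 1. node 0  ⊔preds=011011  new=011100  old=000000  +wl: 
  step 2. node 1  ⊔preds=000000  new=011011  old=011001  +wl: 0
  step 3. node 2  ⊔preds=000000  new=101100  old=000000  +wl: 
  step 4. node 3  ⊔preds=000000  new=111101  old=011101  +wl: 
  step 5. node 4  ⊔preds=111111  new=111111  old=000000  +wl: 
  step 6. node 5  ⊔preds=111101  new=011001  old=000000  +wl: 2,3
  step 7. node 6  ⊔preds=000000  new=010011  stable
  step 8. node 7  ⊔preds=111101  new=011110  old=000000  +wl: 
  step 9. node 0  ⊔preds=011011  new=011100  stable
  step 10. node 2  ⊔preds=011001  new=101100  stable
  step 11. node 3  ⊔preds=011001  new=111101  stable

Least fixpoint reached:
  node 0: 011100
  node 1: 011011
  node 2: 101100
  node 3: 111101
  node 4: 111111
  node 5: 011001
  node 6: 010011
  node 7: 011110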